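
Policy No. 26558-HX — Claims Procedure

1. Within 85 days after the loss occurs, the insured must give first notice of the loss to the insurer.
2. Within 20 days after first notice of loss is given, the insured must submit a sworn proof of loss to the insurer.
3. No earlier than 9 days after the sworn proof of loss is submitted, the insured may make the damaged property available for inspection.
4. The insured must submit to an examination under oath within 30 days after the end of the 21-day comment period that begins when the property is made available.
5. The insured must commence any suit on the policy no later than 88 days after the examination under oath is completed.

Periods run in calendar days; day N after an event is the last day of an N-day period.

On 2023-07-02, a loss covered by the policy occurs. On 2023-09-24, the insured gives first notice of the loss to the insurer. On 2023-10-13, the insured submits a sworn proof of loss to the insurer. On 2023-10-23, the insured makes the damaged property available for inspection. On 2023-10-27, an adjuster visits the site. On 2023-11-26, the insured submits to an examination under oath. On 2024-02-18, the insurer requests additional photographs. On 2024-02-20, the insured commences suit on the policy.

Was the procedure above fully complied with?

Step 1 — counting 85 days from 2023-07-02 (when the loss occurs) gives a deadline of 2023-09-25; completed 2023-09-24, before the deadline.
Step 2 — counting 20 days from 2023-09-24 (when first notice of loss is given) gives a deadline of 2023-10-14; 2023-10-13 is within that limit.
Step 3 — must wait 9 days from 2023-10-13 (when the sworn proof of loss is submitted), so not before 2023-10-22; 2023-10-23 is on or after that date.
Step 4 — counting 30 days from 2023-11-13 (end of the 21-day comment period, which began when the property is made available on 2023-10-23) gives a deadline of 2023-12-13; 2023-11-26 is within that limit.
Step 5 — counting 88 days from 2023-11-26 (when the examination under oath is completed) gives a deadline of 2024-02-22; done 2024-02-20 — timely.

Yes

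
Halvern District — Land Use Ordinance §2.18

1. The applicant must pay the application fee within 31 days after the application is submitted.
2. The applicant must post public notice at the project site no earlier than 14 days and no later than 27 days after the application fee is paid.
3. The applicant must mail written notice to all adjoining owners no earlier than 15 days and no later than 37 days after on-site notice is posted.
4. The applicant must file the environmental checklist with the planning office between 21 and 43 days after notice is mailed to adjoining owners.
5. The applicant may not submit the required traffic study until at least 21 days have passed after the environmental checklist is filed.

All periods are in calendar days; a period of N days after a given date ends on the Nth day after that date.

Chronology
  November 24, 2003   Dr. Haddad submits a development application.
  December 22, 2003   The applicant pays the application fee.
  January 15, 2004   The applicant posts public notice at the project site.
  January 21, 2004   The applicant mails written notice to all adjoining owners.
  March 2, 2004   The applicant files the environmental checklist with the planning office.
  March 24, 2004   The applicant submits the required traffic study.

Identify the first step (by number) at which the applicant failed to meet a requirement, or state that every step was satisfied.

Step 3

(1) due by November 24, 2003 + 31 days = December 25, 2003; completed December 22, 2003, before the deadline.
(2) the permitted window runs from December 22, 2003 + 14 = January 5, 2004 to December 22, 2003 + 27 = January 18, 2004; January 15, 2004 falls inside that range.
(3) the permitted window runs from January 15, 2004 + 15 = January 30, 2004 to January 15, 2004 + 37 = February 21, 2004; done January 21, 2004 — 9 days before the window opened.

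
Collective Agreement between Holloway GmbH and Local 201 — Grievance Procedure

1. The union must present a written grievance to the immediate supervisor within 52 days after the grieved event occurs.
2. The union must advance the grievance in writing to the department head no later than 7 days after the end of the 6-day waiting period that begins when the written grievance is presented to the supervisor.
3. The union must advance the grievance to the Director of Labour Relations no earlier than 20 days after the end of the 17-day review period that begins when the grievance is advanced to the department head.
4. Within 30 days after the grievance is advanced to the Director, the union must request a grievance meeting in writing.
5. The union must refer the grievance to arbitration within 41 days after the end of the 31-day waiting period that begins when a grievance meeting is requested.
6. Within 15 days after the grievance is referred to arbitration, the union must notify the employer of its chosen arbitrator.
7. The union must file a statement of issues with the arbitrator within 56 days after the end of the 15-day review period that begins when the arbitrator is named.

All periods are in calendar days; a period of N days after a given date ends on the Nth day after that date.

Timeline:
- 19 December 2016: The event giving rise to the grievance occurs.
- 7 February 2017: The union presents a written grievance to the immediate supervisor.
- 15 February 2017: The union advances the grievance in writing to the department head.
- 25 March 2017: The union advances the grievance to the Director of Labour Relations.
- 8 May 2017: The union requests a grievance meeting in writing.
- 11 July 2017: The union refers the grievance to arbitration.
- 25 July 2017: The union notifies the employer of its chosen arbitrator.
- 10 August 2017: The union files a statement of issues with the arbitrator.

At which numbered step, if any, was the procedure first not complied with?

Step 4

Step 1 — counting 52 days from 19 December 2016 (when the grieved event occurs) gives a deadline of 9 February 2017; completed 7 February 2017, before the deadline.
Step 2 — counting 7 days from 13 February 2017 (end of the 6-day waiting period, which began when the written grievance is presented to the supervisor on 7 February 2017) gives a deadline of 20 February 2017; done 15 February 2017 — timely.
Step 3 — must wait 20 days from 4 March 2017 (end of the 17-day review period, which began when the grievance is advanced to the department head on 15 February 2017), so not before 24 March 2017; done 25 March 2017, after the minimum wait.
Step 4 — counting 30 days from 25 March 2017 (when the grievance is advanced to the Director) gives a deadline of 24 April 2017; done 8 May 2017 — 14 days late.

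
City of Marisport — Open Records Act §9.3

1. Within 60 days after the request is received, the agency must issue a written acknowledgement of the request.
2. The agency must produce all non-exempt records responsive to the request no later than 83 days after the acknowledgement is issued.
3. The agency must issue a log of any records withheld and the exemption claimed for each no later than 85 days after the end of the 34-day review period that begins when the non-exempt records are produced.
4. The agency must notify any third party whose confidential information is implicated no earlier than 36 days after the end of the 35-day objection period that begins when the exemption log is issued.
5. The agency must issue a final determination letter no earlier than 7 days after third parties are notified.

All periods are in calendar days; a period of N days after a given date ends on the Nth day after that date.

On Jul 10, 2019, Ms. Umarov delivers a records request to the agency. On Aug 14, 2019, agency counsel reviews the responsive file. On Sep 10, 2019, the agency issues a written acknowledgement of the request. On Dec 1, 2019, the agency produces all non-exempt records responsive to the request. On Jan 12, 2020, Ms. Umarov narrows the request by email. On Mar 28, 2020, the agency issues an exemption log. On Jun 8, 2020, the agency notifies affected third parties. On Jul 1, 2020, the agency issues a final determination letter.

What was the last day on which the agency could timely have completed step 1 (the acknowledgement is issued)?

Step 1 runs from Jul 10, 2019, when the request is received. 60 days after Jul 10, 2019 is Sep 8, 2019.

Sep 8, 2019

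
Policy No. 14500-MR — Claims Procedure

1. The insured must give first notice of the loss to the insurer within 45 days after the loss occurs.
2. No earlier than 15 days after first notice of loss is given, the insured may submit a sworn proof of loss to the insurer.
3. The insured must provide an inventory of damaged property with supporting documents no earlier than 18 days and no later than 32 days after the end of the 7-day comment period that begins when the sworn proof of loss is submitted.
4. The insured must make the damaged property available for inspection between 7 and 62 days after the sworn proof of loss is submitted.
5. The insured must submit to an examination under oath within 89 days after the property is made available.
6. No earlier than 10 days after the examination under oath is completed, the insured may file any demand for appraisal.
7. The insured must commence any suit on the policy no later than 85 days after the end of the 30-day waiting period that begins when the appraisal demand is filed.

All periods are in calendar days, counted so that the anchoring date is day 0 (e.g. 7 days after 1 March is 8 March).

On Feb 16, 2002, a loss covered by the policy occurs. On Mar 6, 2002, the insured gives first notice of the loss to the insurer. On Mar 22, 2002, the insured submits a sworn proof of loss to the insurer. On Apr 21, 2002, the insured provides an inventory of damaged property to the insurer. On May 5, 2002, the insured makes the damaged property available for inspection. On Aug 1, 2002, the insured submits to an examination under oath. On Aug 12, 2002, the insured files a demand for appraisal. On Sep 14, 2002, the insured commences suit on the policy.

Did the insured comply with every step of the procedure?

Yes

(1) due by Feb 16, 2002 + 45 days = Apr 2, 2002; Mar 6, 2002 is within that limit.
(2) permitted from Mar 6, 2002 + 15 days = Mar 21, 2002 onward; done Mar 22, 2002 — permitted.
(3) the permitted window runs from Mar 29, 2002 + 18 = Apr 16, 2002 to Mar 29, 2002 + 32 = Apr 30, 2002; done Apr 21, 2002 — within the window.
(4) the permitted window runs from Mar 22, 2002 + 7 = Mar 29, 2002 to Mar 22, 2002 + 62 = May 23, 2002; May 5, 2002 falls inside that range.
(5) due by May 5, 2002 + 89 days = Aug 2, 2002; Aug 1, 2002 is within that limit.
(6) permitted from Aug 1, 2002 + 10 days = Aug 11, 2002 onward; done Aug 12, 2002, after the minimum wait.
(7) due by Sep 11, 2002 + 85 days = Dec 5, 2002; done Sep 14, 2002 — timely.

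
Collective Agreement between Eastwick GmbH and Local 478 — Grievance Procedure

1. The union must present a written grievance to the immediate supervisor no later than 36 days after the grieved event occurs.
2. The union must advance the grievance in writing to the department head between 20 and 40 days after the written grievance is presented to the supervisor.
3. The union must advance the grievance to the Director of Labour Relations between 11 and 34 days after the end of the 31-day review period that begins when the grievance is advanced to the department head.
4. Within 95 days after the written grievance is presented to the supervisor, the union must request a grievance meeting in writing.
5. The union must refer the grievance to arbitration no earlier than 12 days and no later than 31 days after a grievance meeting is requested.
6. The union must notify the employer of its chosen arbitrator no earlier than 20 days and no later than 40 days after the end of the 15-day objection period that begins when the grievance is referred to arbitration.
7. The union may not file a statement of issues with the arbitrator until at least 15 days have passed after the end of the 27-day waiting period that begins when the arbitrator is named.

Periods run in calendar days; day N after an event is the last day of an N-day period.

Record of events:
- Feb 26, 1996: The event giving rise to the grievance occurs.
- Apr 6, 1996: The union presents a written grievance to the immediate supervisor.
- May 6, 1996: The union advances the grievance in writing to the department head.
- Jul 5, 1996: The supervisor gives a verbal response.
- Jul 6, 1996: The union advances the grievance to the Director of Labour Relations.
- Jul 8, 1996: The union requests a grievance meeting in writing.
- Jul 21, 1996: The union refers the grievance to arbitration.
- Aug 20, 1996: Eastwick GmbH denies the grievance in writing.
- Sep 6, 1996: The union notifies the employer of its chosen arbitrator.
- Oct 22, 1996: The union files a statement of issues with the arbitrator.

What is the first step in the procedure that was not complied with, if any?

Step 1

Step 1 — counting 36 days from Feb 26, 1996 (when the grieved event occurs) gives a deadline of Apr 2, 1996; done Apr 6, 1996 — 4 days late.
The analysis stops there.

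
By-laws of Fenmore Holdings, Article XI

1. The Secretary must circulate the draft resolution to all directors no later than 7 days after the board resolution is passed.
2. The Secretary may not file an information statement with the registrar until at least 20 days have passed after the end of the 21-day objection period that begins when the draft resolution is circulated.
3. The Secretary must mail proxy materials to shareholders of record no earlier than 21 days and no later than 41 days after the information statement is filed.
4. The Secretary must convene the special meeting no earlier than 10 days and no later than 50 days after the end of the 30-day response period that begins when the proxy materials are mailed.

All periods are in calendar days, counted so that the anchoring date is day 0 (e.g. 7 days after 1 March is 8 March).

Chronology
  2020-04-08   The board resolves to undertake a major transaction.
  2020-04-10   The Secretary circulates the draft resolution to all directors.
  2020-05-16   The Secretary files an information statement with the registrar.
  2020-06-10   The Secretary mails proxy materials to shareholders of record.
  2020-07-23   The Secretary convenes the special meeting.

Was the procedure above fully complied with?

No

Step 1: 7 days after 2020-04-08 (when the board resolution is passed) is 2020-04-15; done 2020-04-10 — timely.
Step 2: the earliest permitted date is 20 days after 2020-05-01 (end of the 21-day objection period, which began when the draft resolution is circulated on 2020-04-10), i.e. 2020-05-21; acted on 2020-05-16, 5 days prematurely.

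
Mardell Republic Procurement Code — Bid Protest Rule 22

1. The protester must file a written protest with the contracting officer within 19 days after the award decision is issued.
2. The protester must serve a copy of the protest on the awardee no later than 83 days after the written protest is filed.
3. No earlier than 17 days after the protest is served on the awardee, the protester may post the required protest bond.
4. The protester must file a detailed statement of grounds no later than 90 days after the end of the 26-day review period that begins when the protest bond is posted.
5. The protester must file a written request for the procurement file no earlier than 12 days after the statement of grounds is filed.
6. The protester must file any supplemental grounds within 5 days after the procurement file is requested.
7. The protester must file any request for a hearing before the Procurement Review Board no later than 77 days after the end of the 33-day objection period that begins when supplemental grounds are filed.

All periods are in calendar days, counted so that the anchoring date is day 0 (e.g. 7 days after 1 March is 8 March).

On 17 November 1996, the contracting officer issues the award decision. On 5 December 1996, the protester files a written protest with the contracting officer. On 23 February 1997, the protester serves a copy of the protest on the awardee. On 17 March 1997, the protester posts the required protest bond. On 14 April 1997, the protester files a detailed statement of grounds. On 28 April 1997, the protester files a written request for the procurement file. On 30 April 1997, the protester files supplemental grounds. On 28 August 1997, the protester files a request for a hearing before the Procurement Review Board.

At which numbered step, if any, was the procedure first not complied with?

Step 7

Step 1 — counting 19 days from 17 November 1996 (when the award decision is issued) gives a deadline of 6 December 1996; done 5 December 1996 — timely.
Step 2 — counting 83 days from 5 December 1996 (when the written protest is filed) gives a deadline of 26 February 1997; done 23 February 1997 — timely.
Step 3 — must wait 17 days from 23 February 1997 (when the protest is served on the awardee), so not before 12 March 1997; done 17 March 1997 — permitted.
Step 4 — counting 90 days from 12 April 1997 (end of the 26-day review period, which began when the protest bond is posted on 17 March 1997) gives a deadline of 11 July 1997; done 14 April 1997 — timely.
Step 5 — must wait 12 days from 14 April 1997 (when the statement of grounds is filed), so not before 26 April 1997; done 28 April 1997, after the minimum wait.
Step 6 — counting 5 days from 28 April 1997 (when the procurement file is requested) gives a deadline of 3 May 1997; done 30 April 1997 — timely.
Step 7 — counting 77 days from 2 June 1997 (end of the 33-day objection period, which began when supplemental grounds are filed on 30 April 1997) gives a deadline of 18 August 1997; 28 August 1997 misses that deadline by 10 days.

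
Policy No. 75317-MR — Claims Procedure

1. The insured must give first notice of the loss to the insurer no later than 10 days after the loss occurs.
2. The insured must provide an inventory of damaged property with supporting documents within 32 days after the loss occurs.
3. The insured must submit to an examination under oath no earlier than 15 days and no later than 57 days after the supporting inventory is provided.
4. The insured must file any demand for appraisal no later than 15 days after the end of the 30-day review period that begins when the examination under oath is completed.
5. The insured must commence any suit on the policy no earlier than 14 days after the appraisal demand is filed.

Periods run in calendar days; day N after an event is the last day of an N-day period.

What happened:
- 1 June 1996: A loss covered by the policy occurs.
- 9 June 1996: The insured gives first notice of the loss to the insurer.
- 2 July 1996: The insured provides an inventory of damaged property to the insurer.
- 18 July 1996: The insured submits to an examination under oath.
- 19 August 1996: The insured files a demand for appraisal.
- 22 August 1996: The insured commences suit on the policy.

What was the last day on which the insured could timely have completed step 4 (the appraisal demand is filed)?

1 September 1996

The examination under oath is completed on 18 July 1996; the 30-day review period therefore ends 17 August 1996, and step 4 runs from that date. 15 days after 17 August 1996 is 1 September 1996.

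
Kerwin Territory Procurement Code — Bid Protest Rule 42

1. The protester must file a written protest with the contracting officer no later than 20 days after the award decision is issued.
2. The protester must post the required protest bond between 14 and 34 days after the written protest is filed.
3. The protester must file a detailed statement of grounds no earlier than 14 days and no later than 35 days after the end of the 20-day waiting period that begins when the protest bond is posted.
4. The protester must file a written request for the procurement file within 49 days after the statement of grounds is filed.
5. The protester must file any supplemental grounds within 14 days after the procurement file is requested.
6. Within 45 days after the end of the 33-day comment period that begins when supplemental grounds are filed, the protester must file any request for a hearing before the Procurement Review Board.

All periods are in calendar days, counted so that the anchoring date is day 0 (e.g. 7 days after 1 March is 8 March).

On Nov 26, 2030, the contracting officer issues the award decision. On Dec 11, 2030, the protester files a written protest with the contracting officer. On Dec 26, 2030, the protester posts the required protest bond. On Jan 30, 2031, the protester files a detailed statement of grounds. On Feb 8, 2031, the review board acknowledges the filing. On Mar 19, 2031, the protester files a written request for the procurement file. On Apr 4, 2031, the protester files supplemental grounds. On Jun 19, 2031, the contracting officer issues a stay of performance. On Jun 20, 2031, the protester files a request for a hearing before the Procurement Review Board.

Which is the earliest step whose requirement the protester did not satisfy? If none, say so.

Step 5

Step 1 — counting 20 days from Nov 26, 2030 (when the award decision is issued) gives a deadline of Dec 16, 2030; Dec 11, 2030 is within that limit.
Step 2 — 14 and 34 days from Dec 11, 2030 (when the written protest is filed) are Dec 25, 2030 and Jan 14, 2031 respectively; done Dec 26, 2030, which is between those dates.
Step 3 — 14 and 35 days from Jan 15, 2031 (end of the 20-day waiting period, which began when the protest bond is posted on Dec 26, 2030) are Jan 29, 2031 and Feb 19, 2031 respectively; Jan 30, 2031 falls inside that range.
Step 4 — counting 49 days from Jan 30, 2031 (when the statement of grounds is filed) gives a deadline of Mar 20, 2031; done Mar 19, 2031 — timely.
Step 5 — counting 14 days from Mar 19, 2031 (when the procurement file is requested) gives a deadline of Apr 2, 2031; not done until Apr 4, 2031, 2 days after the deadline.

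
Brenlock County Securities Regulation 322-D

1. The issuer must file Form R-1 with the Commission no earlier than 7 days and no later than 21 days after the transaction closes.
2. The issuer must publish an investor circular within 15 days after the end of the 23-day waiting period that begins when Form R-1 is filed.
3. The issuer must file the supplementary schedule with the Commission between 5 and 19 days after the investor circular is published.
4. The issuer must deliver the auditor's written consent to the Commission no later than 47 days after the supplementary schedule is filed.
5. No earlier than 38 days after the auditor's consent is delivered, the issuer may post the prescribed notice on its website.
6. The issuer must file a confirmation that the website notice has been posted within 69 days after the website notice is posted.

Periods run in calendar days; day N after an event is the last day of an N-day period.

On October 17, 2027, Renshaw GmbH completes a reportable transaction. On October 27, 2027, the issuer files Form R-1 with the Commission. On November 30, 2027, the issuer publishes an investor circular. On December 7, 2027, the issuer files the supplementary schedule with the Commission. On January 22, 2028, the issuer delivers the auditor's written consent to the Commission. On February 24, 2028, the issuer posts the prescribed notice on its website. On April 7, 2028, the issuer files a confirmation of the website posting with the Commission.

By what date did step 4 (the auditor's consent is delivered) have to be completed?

Step 4 runs from December 7, 2027, when the supplementary schedule is filed. 47 days after December 7, 2027 is January 23, 2028.

January 23, 2028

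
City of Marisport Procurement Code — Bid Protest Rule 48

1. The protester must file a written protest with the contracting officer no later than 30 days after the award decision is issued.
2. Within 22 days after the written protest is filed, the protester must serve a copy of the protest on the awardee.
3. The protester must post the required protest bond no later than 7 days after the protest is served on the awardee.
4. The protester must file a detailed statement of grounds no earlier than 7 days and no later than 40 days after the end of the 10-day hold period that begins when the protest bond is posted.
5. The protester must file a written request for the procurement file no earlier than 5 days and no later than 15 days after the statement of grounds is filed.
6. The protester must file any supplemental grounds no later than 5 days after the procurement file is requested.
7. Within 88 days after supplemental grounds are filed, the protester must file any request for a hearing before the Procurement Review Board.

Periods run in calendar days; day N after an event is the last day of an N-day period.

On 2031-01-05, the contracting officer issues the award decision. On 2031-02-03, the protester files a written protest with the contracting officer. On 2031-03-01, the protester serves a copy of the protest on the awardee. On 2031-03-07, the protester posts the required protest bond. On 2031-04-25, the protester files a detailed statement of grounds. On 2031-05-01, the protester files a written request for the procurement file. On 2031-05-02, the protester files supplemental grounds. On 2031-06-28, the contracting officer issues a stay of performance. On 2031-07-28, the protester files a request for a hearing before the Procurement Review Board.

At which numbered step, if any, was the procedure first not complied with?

Step 1: 30 days after 2031-01-05 (when the award decision is issued) is 2031-02-04; 2031-02-03 is within that limit.
Step 2: 22 days after 2031-02-03 (when the written protest is filed) is 2031-02-25; done 2031-03-01 — 4 days late.

Step 2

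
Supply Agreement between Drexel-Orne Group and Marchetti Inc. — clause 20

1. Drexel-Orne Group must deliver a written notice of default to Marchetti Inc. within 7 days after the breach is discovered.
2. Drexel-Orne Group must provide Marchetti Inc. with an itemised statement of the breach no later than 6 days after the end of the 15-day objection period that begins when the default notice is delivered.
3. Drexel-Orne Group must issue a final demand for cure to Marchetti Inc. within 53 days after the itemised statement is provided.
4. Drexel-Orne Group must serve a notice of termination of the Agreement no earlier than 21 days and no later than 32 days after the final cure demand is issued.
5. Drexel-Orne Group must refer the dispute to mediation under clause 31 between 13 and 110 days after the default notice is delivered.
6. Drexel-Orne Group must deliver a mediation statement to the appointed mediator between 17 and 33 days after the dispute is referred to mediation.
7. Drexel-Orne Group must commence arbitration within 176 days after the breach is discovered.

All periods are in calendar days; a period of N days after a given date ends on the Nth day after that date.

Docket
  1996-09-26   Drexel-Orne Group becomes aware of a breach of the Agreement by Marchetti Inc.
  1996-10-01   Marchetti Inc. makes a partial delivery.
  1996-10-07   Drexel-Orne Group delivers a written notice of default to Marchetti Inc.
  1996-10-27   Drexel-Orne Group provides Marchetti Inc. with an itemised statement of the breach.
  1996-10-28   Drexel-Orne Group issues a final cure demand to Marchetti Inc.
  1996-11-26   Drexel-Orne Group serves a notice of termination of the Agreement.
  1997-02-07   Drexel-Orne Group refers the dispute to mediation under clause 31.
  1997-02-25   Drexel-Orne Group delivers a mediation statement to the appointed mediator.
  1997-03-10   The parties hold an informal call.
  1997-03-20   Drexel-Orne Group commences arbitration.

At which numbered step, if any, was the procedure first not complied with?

(1) due by 1996-09-26 + 7 days = 1996-10-03; done 1996-10-07 — 4 days late.
That is the first point of non-compliance.

Step 1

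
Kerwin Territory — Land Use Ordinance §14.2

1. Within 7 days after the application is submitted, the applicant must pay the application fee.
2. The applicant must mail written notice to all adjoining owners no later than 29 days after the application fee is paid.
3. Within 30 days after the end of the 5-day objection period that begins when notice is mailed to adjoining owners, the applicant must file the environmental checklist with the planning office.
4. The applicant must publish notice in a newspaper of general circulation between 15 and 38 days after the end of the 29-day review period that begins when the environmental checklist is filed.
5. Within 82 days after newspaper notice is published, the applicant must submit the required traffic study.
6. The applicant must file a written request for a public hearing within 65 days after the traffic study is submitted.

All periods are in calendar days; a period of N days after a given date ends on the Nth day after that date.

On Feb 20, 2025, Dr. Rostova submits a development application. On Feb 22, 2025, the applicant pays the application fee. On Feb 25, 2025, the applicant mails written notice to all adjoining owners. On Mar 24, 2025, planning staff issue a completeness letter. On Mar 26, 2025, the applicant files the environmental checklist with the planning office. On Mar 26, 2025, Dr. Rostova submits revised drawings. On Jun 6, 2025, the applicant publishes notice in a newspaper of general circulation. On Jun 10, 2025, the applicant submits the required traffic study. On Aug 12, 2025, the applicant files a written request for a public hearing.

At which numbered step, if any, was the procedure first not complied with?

Step 4

Step 1 — counting 7 days from Feb 20, 2025 (when the application is submitted) gives a deadline of Feb 27, 2025; completed Feb 22, 2025, before the deadline.
Step 2 — counting 29 days from Feb 22, 2025 (when the application fee is paid) gives a deadline of Mar 23, 2025; completed Feb 25, 2025, before the deadline.
Step 3 — counting 30 days from Mar 2, 2025 (end of the 5-day objection period, which began when notice is mailed to adjoining owners on Feb 25, 2025) gives a deadline of Apr 1, 2025; completed Mar 26, 2025, before the deadline.
Step 4 — 15 and 38 days from Apr 24, 2025 (end of the 29-day review period, which began when the environmental checklist is filed on Mar 26, 2025) are May 9, 2025 and Jun 1, 2025 respectively; done Jun 6, 2025 — 5 days after the window closed.
Later steps need not be reached.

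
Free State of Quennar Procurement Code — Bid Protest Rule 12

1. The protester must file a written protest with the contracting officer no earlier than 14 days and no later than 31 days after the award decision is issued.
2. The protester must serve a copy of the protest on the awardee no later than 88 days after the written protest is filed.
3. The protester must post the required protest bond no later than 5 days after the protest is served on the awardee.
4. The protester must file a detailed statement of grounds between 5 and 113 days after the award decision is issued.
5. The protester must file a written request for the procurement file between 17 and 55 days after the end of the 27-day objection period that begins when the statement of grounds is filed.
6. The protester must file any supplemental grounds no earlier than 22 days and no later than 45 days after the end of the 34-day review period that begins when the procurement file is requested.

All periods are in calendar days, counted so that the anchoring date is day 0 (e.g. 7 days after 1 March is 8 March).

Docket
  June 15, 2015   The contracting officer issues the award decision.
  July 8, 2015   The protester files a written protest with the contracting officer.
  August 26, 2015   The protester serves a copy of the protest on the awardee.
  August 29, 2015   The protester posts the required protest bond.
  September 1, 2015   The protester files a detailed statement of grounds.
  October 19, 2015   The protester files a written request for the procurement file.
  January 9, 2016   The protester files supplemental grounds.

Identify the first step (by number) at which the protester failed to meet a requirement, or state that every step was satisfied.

Step 6

(1) the permitted window runs from June 15, 2015 + 14 = June 29, 2015 to June 15, 2015 + 31 = July 16, 2015; done July 8, 2015, which is between those dates.
(2) due by July 8, 2015 + 88 days = October 4, 2015; completed August 26, 2015, before the deadline.
(3) due by August 26, 2015 + 5 days = August 31, 2015; August 29, 2015 is within that limit.
(4) the permitted window runs from June 15, 2015 + 5 = June 20, 2015 to June 15, 2015 + 113 = October 6, 2015; September 1, 2015 falls inside that range.
(5) the permitted window runs from September 28, 2015 + 17 = October 15, 2015 to September 28, 2015 + 55 = November 22, 2015; October 19, 2015 falls inside that range.
(6) the permitted window runs from November 22, 2015 + 22 = December 14, 2015 to November 22, 2015 + 45 = January 6, 2016; done January 9, 2016 — 3 days after the window closed.
Later steps need not be reached.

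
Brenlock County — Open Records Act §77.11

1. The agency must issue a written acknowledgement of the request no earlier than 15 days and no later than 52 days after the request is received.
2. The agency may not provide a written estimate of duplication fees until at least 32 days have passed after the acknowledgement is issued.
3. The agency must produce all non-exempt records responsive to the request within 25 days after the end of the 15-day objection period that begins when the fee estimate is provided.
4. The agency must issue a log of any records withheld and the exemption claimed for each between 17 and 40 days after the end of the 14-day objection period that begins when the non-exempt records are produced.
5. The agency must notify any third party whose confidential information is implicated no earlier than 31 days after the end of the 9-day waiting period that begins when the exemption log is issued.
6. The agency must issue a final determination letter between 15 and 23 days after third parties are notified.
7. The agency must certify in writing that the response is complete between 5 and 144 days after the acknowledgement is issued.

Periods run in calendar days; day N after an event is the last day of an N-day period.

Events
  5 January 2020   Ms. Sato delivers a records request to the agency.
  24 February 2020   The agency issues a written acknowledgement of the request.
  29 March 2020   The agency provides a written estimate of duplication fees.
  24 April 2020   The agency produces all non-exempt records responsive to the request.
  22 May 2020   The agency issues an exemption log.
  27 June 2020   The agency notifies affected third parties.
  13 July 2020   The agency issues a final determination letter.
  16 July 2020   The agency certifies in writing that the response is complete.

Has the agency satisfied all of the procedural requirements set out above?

No

Step 1: the window is 15–52 days after 5 January 2020 (when the request is received), so 20 January 2020 through 26 February 2020; done 24 February 2020 — within the window.
Step 2: the earliest permitted date is 32 days after 24 February 2020 (when the acknowledgement is issued), i.e. 27 March 2020; done 29 March 2020 — permitted.
Step 3: 25 days after 13 April 2020 (end of the 15-day objection period, which began when the fee estimate is provided on 29 March 2020) is 8 May 2020; completed 24 April 2020, before the deadline.
Step 4: the window is 17–40 days after 8 May 2020 (end of the 14-day objection period, which began when the non-exempt records are produced on 24 April 2020), so 25 May 2020 through 17 June 2020; done 22 May 2020 — 3 days before the window opened.
The procedure was therefore not followed at step 4.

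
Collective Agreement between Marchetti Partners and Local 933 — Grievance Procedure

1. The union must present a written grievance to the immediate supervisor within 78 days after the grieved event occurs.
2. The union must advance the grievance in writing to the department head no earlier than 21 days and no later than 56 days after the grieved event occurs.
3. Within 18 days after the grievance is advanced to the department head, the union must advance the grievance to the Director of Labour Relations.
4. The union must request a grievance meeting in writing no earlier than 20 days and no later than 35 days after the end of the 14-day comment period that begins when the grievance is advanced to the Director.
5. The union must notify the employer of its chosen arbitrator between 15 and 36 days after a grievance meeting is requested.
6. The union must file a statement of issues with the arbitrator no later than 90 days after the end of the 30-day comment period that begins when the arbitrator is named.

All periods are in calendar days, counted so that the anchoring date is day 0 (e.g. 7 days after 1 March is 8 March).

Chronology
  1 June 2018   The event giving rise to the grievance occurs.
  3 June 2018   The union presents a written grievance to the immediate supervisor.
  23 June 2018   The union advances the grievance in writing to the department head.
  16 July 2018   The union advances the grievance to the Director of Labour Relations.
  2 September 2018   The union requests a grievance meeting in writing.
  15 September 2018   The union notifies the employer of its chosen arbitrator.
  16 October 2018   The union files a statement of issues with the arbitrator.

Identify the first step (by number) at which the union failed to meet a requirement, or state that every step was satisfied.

(1) due by 1 June 2018 + 78 days = 18 August 2018; completed 3 June 2018, before the deadline.
(2) the permitted window runs from 1 June 2018 + 21 = 22 June 2018 to 1 June 2018 + 56 = 27 July 2018; 23 June 2018 falls inside that range.
(3) due by 23 June 2018 + 18 days = 11 July 2018; 16 July 2018 misses that deadline by 5 days.

Step 3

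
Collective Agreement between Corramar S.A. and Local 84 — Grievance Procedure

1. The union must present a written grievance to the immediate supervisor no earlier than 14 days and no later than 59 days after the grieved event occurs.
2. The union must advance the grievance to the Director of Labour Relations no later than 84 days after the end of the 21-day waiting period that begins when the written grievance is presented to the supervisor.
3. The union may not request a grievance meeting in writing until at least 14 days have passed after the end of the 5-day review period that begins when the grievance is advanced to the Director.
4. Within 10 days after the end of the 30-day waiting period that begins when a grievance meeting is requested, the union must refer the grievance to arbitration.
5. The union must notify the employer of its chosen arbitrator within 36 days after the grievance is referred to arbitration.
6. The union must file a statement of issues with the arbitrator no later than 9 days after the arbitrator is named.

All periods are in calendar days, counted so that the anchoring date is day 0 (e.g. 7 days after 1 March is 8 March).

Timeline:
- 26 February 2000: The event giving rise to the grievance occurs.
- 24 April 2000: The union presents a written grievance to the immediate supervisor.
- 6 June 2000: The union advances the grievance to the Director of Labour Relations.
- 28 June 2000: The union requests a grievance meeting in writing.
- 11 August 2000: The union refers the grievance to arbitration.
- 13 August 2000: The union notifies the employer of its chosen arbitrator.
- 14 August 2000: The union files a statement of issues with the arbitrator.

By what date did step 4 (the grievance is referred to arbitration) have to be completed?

7 August 2000

A grievance meeting is requested on 28 June 2000; the 30-day waiting period therefore ends 28 July 2000, and step 4 runs from that date. 10 days after 28 July 2000 is 7 August 2000.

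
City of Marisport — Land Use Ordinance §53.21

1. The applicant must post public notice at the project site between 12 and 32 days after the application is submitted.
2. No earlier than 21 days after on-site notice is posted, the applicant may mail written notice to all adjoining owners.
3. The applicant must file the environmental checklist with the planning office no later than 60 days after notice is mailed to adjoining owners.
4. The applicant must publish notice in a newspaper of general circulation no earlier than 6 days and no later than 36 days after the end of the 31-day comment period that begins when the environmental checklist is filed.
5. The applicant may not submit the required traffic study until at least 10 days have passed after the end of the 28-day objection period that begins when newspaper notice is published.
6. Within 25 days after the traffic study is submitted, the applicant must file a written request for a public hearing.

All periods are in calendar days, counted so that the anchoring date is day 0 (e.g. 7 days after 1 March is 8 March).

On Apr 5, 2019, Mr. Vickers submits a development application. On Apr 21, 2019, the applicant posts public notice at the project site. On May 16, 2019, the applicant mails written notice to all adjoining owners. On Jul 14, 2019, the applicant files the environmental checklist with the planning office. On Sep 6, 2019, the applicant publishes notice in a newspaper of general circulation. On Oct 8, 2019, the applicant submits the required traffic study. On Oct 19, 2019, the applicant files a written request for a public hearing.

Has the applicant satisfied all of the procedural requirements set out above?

No

Step 1 — 12 and 32 days from Apr 5, 2019 (when the application is submitted) are Apr 17, 2019 and May 7, 2019 respectively; done Apr 21, 2019 — within the window.
Step 2 — must wait 21 days from Apr 21, 2019 (when on-site notice is posted), so not before May 12, 2019; done May 16, 2019, after the minimum wait.
Step 3 — counting 60 days from May 16, 2019 (when notice is mailed to adjoining owners) gives a deadline of Jul 15, 2019; Jul 14, 2019 is within that limit.
Step 4 — 6 and 36 days from Aug 14, 2019 (end of the 31-day comment period, which began when the environmental checklist is filed on Jul 14, 2019) are Aug 20, 2019 and Sep 19, 2019 respectively; done Sep 6, 2019 — within the window.
Step 5 — must wait 10 days from Oct 4, 2019 (end of the 28-day objection period, which began when newspaper notice is published on Sep 6, 2019), so not before Oct 14, 2019; done Oct 8, 2019 — 6 days too early.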